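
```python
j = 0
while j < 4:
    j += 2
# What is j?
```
Trace:
  j=0
  j=2
  j=4

Final answer: 4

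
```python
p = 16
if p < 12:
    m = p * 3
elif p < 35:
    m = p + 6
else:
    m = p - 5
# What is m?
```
Trace:
  p=16
  p=16, m=22

Final answer: 22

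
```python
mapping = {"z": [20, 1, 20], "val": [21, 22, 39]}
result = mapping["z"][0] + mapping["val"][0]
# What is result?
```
Trace:
  mapping={'z': [20, 1, 20], 'val': [21, 22, 39]}
  mapping={'z': [20, 1, 20], 'val': [21, 22, 39]}, result=41

Final answer: 41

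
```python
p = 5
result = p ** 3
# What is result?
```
Trace:
  p=5
  p=5, result=125

Final answer: 125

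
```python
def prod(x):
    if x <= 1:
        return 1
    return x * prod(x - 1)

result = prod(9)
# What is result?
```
Call trace:
prod(x=9)
  prod(x=8)
    prod(x=7)
      prod(x=6)
        prod(x=5)
          prod(x=4)
            prod(x=3)
              prod(x=2)
                prod(x=1)
                -> return 1
              -> return 2
            -> return 6
          -> return 24
        -> return 120
      -> return 720
    -> return 5040
  -> return 40320
-> return 362880

Final answer: 362880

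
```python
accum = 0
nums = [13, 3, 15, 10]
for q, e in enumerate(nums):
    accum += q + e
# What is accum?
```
Trace:
  accum=0
  accum=13, q=0, e=13
  accum=17, q=1, e=3
  accum=34, q=2, e=15
  accum=47, q=3, e=10

Final answer: 47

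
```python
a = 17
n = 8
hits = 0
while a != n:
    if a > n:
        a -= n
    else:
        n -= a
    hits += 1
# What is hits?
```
Trace:
  a=17
  a=17, n=8
  a=17, n=8, hits=0
  a=9, n=8, hits=1
  a=1, n=8, hits=2
  a=1, n=7, hits=3
  a=1, n=6, hits=4
  a=1, n=5, hits=5
  a=1, n=4, hits=6
  a=1, n=3, hits=7
  a=1, n=2, hits=8
  a=1, n=1, hits=9

Final answer: 9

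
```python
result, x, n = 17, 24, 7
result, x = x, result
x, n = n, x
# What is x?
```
Trace:
  result=17, x=24, n=7
  result=24, x=17, n=7
  result=24, x=7, n=17

Final answer: 7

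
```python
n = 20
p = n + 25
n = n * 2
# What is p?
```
Trace:
  n=20
  n=20, p=45
  n=40, p=45

Final answer: 45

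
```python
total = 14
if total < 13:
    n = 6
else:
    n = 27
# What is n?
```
Trace:
  total=14
  total=14, n=27

Final answer: 27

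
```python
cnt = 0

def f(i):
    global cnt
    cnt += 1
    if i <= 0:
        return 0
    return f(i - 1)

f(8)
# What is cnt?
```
Call trace:
f(i=8)
  f(i=7)
    f(i=6)
      f(i=5)
        f(i=4)
          f(i=3)
            f(i=2)
              f(i=1)
                f(i=0)
                -> return 0
              -> return 0
            -> return 0
          -> return 0
        -> return 0
      -> return 0
    -> return 0
  -> return 0
-> return 0

cnt is incremented once per call. f is entered once for each i = 8, 7, 6, 5, 4, 3, 2, 1, 0 (the i <= 0 call returns without recursing), i.e. 8 + 1 calls.
cnt = 9

Final answer: 9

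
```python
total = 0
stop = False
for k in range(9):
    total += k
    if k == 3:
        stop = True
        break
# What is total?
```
Trace:
  total=0
  total=0, stop=False
  total=0, stop=False, k=0
  total=1, stop=False, k=1
  total=3, stop=False, k=2
  total=6, stop=True, k=3

Final answer: 6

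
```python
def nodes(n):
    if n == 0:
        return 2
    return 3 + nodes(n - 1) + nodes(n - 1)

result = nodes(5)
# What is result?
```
Call trace (a repeated sub-call is expanded the first time; later identical calls just restate its return value):
nodes(n=5)
  nodes(n=4)
    nodes(n=3)
      nodes(n=2)
        nodes(n=1)
          nodes(n=0)
          -> return 2
          nodes(n=0)
          -> return 2
        -> return 7
        nodes(n=1) -> return 7  (same call as traced above)
      -> return 17
      nodes(n=2) -> return 17  (same call as traced above)
    -> return 37
    nodes(n=3) -> return 37  (same call as traced above)
  -> return 77
  nodes(n=4) -> return 77  (same call as traced above)
-> return 157

Final answer: 157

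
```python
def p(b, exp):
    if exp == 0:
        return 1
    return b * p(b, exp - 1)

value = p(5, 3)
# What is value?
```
Call trace:
p(b=5, exp=3)
  p(b=5, exp=2)
    p(b=5, exp=1)
      p(b=5, exp=0)
      -> return 1
    -> return 5
  -> return 25
-> return 125

Final answer: 125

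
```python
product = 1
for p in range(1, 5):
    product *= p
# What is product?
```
Trace:
  product=1
  product=1, p=1
  product=2, p=2
  product=6, p=3
  product=24, p=4

Final answer: 24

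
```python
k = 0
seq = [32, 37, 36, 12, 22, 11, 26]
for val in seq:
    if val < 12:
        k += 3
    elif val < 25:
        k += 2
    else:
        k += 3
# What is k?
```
Trace:
  k=0
  k=3, val=32
  k=6, val=37
  k=9, val=36
  k=11, val=12
  k=13, val=22
  k=16, val=11
  k=19, val=26

Final answer: 19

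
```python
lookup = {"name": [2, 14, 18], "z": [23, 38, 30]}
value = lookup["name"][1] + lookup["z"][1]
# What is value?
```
Trace:
  lookup={'name': [2, 14, 18], 'z': [23, 38, 30]}
  lookup={'name': [2, 14, 18], 'z': [23, 38, 30]}, value=52

Final answer: 52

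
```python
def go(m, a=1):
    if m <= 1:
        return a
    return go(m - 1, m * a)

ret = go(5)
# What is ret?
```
Call trace:
go(m=5, a=1)
  go(m=4, a=5)
    go(m=3, a=20)
      go(m=2, a=60)
        go(m=1, a=120)
        -> return 120
      -> return 120
    -> return 120
  -> return 120
-> return 120

Final answer: 120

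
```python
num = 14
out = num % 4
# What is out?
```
Trace:
  num=14
  num=14, out=2

Final answer: 2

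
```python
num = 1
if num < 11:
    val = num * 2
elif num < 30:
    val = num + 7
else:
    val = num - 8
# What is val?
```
Trace:
  num=1
  num=1, val=2

Final answer: 2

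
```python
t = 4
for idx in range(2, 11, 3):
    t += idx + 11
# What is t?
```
Trace:
  t=4
  t=17, idx=2
  t=33, idx=5
  t=52, idx=8

Final answer: 52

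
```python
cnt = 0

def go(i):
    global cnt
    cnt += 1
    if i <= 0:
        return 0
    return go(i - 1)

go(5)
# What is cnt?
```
Call trace:
go(i=5)
  go(i=4)
    go(i=3)
      go(i=2)
        go(i=1)
          go(i=0)
          -> return 0
        -> return 0
      -> return 0
    -> return 0
  -> return 0
-> return 0

cnt is incremented once per call. go is entered once for each i = 5, 4, 3, 2, 1, 0 (the i <= 0 call returns without recursing), i.e. 5 + 1 calls.
cnt = 6

Final answer: 6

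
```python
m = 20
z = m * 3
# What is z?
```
Trace:
  m=20
  m=20, z=60

Final answer: 60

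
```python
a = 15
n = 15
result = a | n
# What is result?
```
Trace:
  a=15
  a=15, n=15
  a=15, n=15, result=15

Final answer: 15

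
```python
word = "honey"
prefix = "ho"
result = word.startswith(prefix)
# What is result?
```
Trace:
  word='honey'
  word='honey', prefix='ho'
  word='honey', prefix='ho', result=True

Final answer: True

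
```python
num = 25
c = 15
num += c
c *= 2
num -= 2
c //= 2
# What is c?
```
Trace:
  num=25
  num=25, c=15
  num=40, c=15
  num=40, c=30
  num=38, c=30
  num=38, c=15

Final answer: 15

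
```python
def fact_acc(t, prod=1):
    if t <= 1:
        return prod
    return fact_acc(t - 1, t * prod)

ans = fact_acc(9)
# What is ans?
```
Call trace:
fact_acc(t=9, prod=1)
  fact_acc(t=8, prod=9)
    fact_acc(t=7, prod=72)
      fact_acc(t=6, prod=504)
        fact_acc(t=5, prod=3024)
          fact_acc(t=4, prod=15120)
            fact_acc(t=3, prod=60480)
              fact_acc(t=2, prod=181440)
                fact_acc(t=1, prod=362880)
                -> return 362880
              -> return 362880
            -> return 362880
          -> return 362880
        -> return 362880
      -> return 362880
    -> return 362880
  -> return 362880
-> return 362880

Final answer: 362880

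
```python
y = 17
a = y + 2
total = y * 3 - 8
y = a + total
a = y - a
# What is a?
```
Trace:
  y=17
  y=17, a=19
  y=17, a=19, total=43
  y=62, a=19, total=43
  y=62, a=43, total=43

Final answer: 43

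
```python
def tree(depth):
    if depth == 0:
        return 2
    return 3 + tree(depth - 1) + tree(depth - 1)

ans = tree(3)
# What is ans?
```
Call trace (a repeated sub-call is expanded the first time; later identical calls just restate its return value):
tree(depth=3)
  tree(depth=2)
    tree(depth=1)
      tree(depth=0)
      -> return 2
      tree(depth=0)
      -> return 2
    -> return 7
    tree(depth=1) -> return 7  (same call as traced above)
  -> return 17
  tree(depth=2) -> return 17  (same call as traced above)
-> return 37

Final answer: 37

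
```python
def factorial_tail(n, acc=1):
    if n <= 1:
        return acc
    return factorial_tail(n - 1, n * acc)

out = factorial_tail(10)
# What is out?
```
Call trace:
factorial_tail(n=10, acc=1)
  factorial_tail(n=9, acc=10)
    factorial_tail(n=8, acc=90)
      factorial_tail(n=7, acc=720)
        factorial_tail(n=6, acc=5040)
          factorial_tail(n=5, acc=30240)
            factorial_tail(n=4, acc=151200)
              factorial_tail(n=3, acc=604800)
                factorial_tail(n=2, acc=1814400)
                  factorial_tail(n=1, acc=3628800)
                  -> return 3628800
                -> return 3628800
              -> return 3628800
            -> return 3628800
          -> return 3628800
        -> return 3628800
      -> return 3628800
    -> return 3628800
  -> return 3628800
-> return 3628800

Final answer: 3628800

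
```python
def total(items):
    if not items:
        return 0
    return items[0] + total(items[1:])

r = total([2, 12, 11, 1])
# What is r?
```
Call trace:
total(items=[2, 12, 11, 1])
  total(items=[12, 11, 1])
    total(items=[11, 1])
      total(items=[1])
        total(items=[])
        -> return 0
      -> return 1
    -> return 12
  -> return 24
-> return 26

Final answer: 26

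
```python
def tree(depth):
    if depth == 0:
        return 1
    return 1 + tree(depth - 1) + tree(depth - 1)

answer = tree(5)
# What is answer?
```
Call trace (a repeated sub-call is expanded the first time; later identical calls just restate its return value):
tree(depth=5)
  tree(depth=4)
    tree(depth=3)
      tree(depth=2)
        tree(depth=1)
          tree(depth=0)
          -> return 1
          tree(depth=0)
          -> return 1
        -> return 3
        tree(depth=1) -> return 3  (same call as traced above)
      -> return 7
      tree(depth=2) -> return 7  (same call as traced above)
    -> return 15
    tree(depth=3) -> return 15  (same call as traced above)
  -> return 31
  tree(depth=4) -> return 31  (same call as traced above)
-> return 63

Final answer: 63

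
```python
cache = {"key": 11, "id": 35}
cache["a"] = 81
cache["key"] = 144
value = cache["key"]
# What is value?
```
Trace:
  cache={'key': 11, 'id': 35}
  cache={'key': 11, 'id': 35, 'a': 81}
  cache={'key': 144, 'id': 35, 'a': 81}
  cache={'key': 144, 'id': 35, 'a': 81}, value=144

Final answer: 144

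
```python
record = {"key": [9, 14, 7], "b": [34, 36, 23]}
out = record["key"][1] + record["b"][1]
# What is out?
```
Trace:
  record={'key': [9, 14, 7], 'b': [34, 36, 23]}
  record={'key': [9, 14, 7], 'b': [34, 36, 23]}, out=50

Final answer: 50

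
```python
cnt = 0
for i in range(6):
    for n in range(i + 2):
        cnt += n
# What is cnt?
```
Trace:
  cnt=0
  cnt=0, i=0, n=0
  cnt=1, i=0, n=1
  cnt=1, i=1, n=0
  cnt=2, i=1, n=1
  cnt=4, i=1, n=2
  cnt=4, i=2, n=0
  cnt=5, i=2, n=1
  cnt=7, i=2, n=2
  cnt=10, i=2, n=3
  cnt=10, i=3, n=0
  cnt=11, i=3, n=1
  cnt=13, i=3, n=2
  cnt=16, i=3, n=3
  cnt=20, i=3, n=4
  cnt=20, i=4, n=0
  cnt=21, i=4, n=1
  cnt=23, i=4, n=2
  cnt=26, i=4, n=3
  cnt=30, i=4, n=4
  cnt=35, i=4, n=5
  cnt=35, i=5, n=0
  cnt=36, i=5, n=1
  cnt=38, i=5, n=2
  cnt=41, i=5, n=3
  cnt=45, i=5, n=4
  cnt=50, i=5, n=5
  cnt=56, i=5, n=6

Final answer: 56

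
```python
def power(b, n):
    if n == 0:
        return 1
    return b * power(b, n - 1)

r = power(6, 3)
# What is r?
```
Call trace:
power(b=6, n=3)
  power(b=6, n=2)
    power(b=6, n=1)
      power(b=6, n=0)
      -> return 1
    -> return 6
  -> return 36
-> return 216

Final answer: 216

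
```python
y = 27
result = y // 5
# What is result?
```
Trace:
  y=27
  y=27, result=5

Final answer: 5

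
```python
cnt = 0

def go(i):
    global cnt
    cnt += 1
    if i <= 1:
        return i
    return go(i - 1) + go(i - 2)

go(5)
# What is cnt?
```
Call trace (a repeated sub-call is expanded the first time; later identical calls just restate its return value):
go(i=5)
  go(i=4)
    go(i=3)
      go(i=2)
        go(i=1)
        -> return 1
        go(i=0)
        -> return 0
      -> return 1
      go(i=1)
      -> return 1
    -> return 2
    go(i=2) -> return 1  (same call as traced above)
  -> return 3
  go(i=3) -> return 2  (same call as traced above)
-> return 5

cnt is incremented once per call, so count the calls in each subtree. Let C(i) = number of calls made by go(i).
C(0) = C(1) = 1 (base case, no recursion); C(i) = 1 + C(i - 1) + C(i - 2) otherwise.
C(2) = 1 + C(1) + C(0) = 1 + 1 + 1 = 3
C(3) = 1 + C(2) + C(1) = 1 + 3 + 1 = 5
C(4) = 1 + C(3) + C(2) = 1 + 5 + 3 = 9
C(5) = 1 + C(4) + C(3) = 1 + 9 + 5 = 15
cnt = C(5) = 15

Final answer: 15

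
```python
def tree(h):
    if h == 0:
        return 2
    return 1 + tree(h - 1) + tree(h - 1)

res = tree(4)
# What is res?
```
Call trace (a repeated sub-call is expanded the first time; later identical calls just restate its return value):
tree(h=4)
  tree(h=3)
    tree(h=2)
      tree(h=1)
        tree(h=0)
        -> return 2
        tree(h=0)
        -> return 2
      -> return 5
      tree(h=1) -> return 5  (same call as traced above)
    -> return 11
    tree(h=2) -> return 11  (same call as traced above)
  -> return 23
  tree(h=3) -> return 23  (same call as traced above)
-> return 47

Final answer: 47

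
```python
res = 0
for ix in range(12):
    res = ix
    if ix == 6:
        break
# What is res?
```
Trace:
  res=0
  res=0, ix=0
  res=1, ix=1
  res=2, ix=2
  res=3, ix=3
  res=4, ix=4
  res=5, ix=5
  res=6, ix=6

Final answer: 6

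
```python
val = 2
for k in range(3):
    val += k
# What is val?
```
Trace:
  val=2
  val=2, k=0
  val=3, k=1
  val=5, k=2

Final answer: 5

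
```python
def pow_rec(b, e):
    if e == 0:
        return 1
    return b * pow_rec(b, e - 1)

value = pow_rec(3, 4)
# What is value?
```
Call trace:
pow_rec(b=3, e=4)
  pow_rec(b=3, e=3)
    pow_rec(b=3, e=2)
      pow_rec(b=3, e=1)
        pow_rec(b=3, e=0)
        -> return 1
      -> return 3
    -> return 9
  -> return 27
-> return 81

Final answer: 81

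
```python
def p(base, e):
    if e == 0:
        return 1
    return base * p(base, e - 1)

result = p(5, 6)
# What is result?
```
Call trace:
p(base=5, e=6)
  p(base=5, e=5)
    p(base=5, e=4)
      p(base=5, e=3)
        p(base=5, e=2)
          p(base=5, e=1)
            p(base=5, e=0)
            -> return 1
          -> return 5
        -> return 25
      -> return 125
    -> return 625
  -> return 3125
-> return 15625

Final answer: 15625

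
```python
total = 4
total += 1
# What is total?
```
Trace:
  total=4
  total=5

Final answer: 5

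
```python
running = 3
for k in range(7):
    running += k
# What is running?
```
Trace:
  running=3
  running=3, k=0
  running=4, k=1
  running=6, k=2
  running=9, k=3
  running=13, k=4
  running=18, k=5
  running=24, k=6

Final answer: 24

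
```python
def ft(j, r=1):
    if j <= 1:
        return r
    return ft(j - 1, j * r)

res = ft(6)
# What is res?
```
Call trace:
ft(j=6, r=1)
  ft(j=5, r=6)
    ft(j=4, r=30)
      ft(j=3, r=120)
        ft(j=2, r=360)
          ft(j=1, r=720)
          -> return 720
        -> return 720
      -> return 720
    -> return 720
  -> return 720
-> return 720

Final answer: 720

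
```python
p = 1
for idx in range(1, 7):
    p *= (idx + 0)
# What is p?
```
Trace:
  p=1
  p=1, idx=1
  p=2, idx=2
  p=6, idx=3
  p=24, idx=4
  p=120, idx=5
  p=720, idx=6

Final answer: 720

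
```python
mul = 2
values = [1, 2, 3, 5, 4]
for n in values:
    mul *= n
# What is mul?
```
Trace:
  mul=2
  mul=2, n=1
  mul=4, n=2
  mul=12, n=3
  mul=60, n=5
  mul=240, n=4

Final answer: 240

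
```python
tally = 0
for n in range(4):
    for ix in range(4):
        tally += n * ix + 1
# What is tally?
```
Trace:
  tally=0
  tally=1, n=0, ix=0
  tally=2, n=0, ix=1
  tally=3, n=0, ix=2
  tally=4, n=0, ix=3
  tally=5, n=1, ix=0
  tally=7, n=1, ix=1
  tally=10, n=1, ix=2
  tally=14, n=1, ix=3
  tally=15, n=2, ix=0
  tally=18, n=2, ix=1
  tally=23, n=2, ix=2
  tally=30, n=2, ix=3
  tally=31, n=3, ix=0
  tally=35, n=3, ix=1
  tally=42, n=3, ix=2
  tally=52, n=3, ix=3

Final answer: 52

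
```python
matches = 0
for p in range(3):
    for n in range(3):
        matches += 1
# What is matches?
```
Trace:
  matches=0
  matches=1, p=0, n=0
  matches=2, p=0, n=1
  matches=3, p=0, n=2
  matches=4, p=1, n=0
  matches=5, p=1, n=1
  matches=6, p=1, n=2
  matches=7, p=2, n=0
  matches=8, p=2, n=1
  matches=9, p=2, n=2

Final answer: 9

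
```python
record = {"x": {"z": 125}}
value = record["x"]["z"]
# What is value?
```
Trace:
  record={'x': {'z': 125}}
  record={'x': {'z': 125}}, value=125

Final answer: 125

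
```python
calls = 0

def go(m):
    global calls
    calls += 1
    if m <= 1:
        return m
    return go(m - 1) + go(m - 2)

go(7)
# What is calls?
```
Call trace (a repeated sub-call is expanded the first time; later identical calls just restate its return value):
go(m=7)
  go(m=6)
    go(m=5)
      go(m=4)
        go(m=3)
          go(m=2)
            go(m=1)
            -> return 1
            go(m=0)
            -> return 0
          -> return 1
          go(m=1)
          -> return 1
        -> return 2
        go(m=2) -> return 1  (same call as traced above)
      -> return 3
      go(m=3) -> return 2  (same call as traced above)
    -> return 5
    go(m=4) -> return 3  (same call as traced above)
  -> return 8
  go(m=5) -> return 5  (same call as traced above)
-> return 13

calls is incremented once per call, so count the calls in each subtree. Let C(m) = number of calls made by go(m).
C(0) = C(1) = 1 (base case, no recursion); C(m) = 1 + C(m - 1) + C(m - 2) otherwise.
C(2) = 1 + C(1) + C(0) = 1 + 1 + 1 = 3
C(3) = 1 + C(2) + C(1) = 1 + 3 + 1 = 5
C(4) = 1 + C(3) + C(2) = 1 + 5 + 3 = 9
C(5) = 1 + C(4) + C(3) = 1 + 9 + 5 = 15
C(6) = 1 + C(5) + C(4) = 1 + 15 + 9 = 25
C(7) = 1 + C(6) + C(5) = 1 + 25 + 15 = 41
calls = C(7) = 41

Final answer: 41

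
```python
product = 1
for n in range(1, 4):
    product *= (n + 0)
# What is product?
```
Trace:
  product=1
  product=1, n=1
  product=2, n=2
  product=6, n=3

Final answer: 6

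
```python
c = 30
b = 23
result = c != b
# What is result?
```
Trace:
  c=30
  c=30, b=23
  c=30, b=23, result=True

Final answer: True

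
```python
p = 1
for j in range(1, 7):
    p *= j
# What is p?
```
Trace:
  p=1
  p=1, j=1
  p=2, j=2
  p=6, j=3
  p=24, j=4
  p=120, j=5
  p=720, j=6

Final answer: 720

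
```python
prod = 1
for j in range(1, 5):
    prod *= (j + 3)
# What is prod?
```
Trace:
  prod=1
  prod=4, j=1
  prod=20, j=2
  prod=120, j=3
  prod=840, j=4

Final answer: 840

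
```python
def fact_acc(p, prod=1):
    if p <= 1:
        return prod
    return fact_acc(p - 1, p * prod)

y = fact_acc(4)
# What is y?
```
Call trace:
fact_acc(p=4, prod=1)
  fact_acc(p=3, prod=4)
    fact_acc(p=2, prod=12)
      fact_acc(p=1, prod=24)
      -> return 24
    -> return 24
  -> return 24
-> return 24

Final answer: 24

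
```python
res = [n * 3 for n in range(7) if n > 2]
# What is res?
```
Trace:
  n=0
  n=1
  n=2
  n=3
  n=4
  n=5
  n=6
  res=[9, 12, 15, 18]

Final answer: [9, 12, 15, 18]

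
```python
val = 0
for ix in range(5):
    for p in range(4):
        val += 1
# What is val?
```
Trace:
  val=0
  val=1, ix=0, p=0
  val=2, ix=0, p=1
  val=3, ix=0, p=2
  val=4, ix=0, p=3
  val=5, ix=1, p=0
  val=6, ix=1, p=1
  val=7, ix=1, p=2
  val=8, ix=1, p=3
  val=9, ix=2, p=0
  val=10, ix=2, p=1
  val=11, ix=2, p=2
  val=12, ix=2, p=3
  val=13, ix=3, p=0
  val=14, ix=3, p=1
  val=15, ix=3, p=2
  val=16, ix=3, p=3
  val=17, ix=4, p=0
  val=18, ix=4, p=1
  val=19, ix=4, p=2
  val=20, ix=4, p=3

Final answer: 20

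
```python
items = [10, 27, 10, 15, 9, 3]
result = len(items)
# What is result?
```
Trace:
  items=[10, 27, 10, 15, 9, 3]
  items=[10, 27, 10, 15, 9, 3], result=6

Final answer: 6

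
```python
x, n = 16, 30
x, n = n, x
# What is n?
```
Trace:
  x=16, n=30
  x=30, n=16

Final answer: 16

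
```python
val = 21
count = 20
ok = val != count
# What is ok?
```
Trace:
  val=21
  val=21, count=20
  val=21, count=20, ok=True

Final answer: True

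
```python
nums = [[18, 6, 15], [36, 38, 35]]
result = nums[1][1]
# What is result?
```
Trace:
  nums=[[18, 6, 15], [36, 38, 35]]
  nums=[[18, 6, 15], [36, 38, 35]], result=38

Final answer: 38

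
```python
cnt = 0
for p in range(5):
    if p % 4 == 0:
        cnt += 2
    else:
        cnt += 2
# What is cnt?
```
Trace:
  cnt=0
  cnt=2, p=0
  cnt=4, p=1
  cnt=6, p=2
  cnt=8, p=3
  cnt=10, p=4

Final answer: 10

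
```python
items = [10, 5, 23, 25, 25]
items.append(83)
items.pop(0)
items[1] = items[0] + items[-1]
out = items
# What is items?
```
Trace:
  items=[10, 5, 23, 25, 25]
  items=[10, 5, 23, 25, 25, 83]
  items=[5, 23, 25, 25, 83]
  items=[5, 88, 25, 25, 83]
  items=[5, 88, 25, 25, 83], out=[5, 88, 25, 25, 83]

Final answer: [5, 88, 25, 25, 83]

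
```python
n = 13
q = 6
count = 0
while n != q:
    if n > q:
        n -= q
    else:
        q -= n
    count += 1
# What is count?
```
Trace:
  n=13
  n=13, q=6
  n=13, q=6, count=0
  n=7, q=6, count=1
  n=1, q=6, count=2
  n=1, q=5, count=3
  n=1, q=4, count=4
  n=1, q=3, count=5
  n=1, q=2, count=6
  n=1, q=1, count=7

Final answer: 7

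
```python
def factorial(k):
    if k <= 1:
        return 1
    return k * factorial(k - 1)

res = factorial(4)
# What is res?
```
Call trace:
factorial(k=4)
  factorial(k=3)
    factorial(k=2)
      factorial(k=1)
      -> return 1
    -> return 2
  -> return 6
-> return 24

Final answer: 24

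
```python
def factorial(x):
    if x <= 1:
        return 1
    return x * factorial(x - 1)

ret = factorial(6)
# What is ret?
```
Call trace:
factorial(x=6)
  factorial(x=5)
    factorial(x=4)
      factorial(x=3)
        factorial(x=2)
          factorial(x=1)
          -> return 1
        -> return 2
      -> return 6
    -> return 24
  -> return 120
-> return 720

Final answer: 720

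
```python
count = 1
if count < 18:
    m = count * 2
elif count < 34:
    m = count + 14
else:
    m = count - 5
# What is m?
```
Trace:
  count=1
  count=1, m=2

Final answer: 2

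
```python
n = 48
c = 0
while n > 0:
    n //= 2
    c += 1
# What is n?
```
Trace:
  n=48
  n=48, c=0
  n=24, c=1
  n=12, c=2
  n=6, c=3
  n=3, c=4
  n=1, c=5
  n=0, c=6

Final answer: 0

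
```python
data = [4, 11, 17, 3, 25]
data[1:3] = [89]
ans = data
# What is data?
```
Trace:
  data=[4, 11, 17, 3, 25]
  data=[4, 89, 3, 25]
  data=[4, 89, 3, 25], ans=[4, 89, 3, 25]

Final answer: [4, 89, 3, 25]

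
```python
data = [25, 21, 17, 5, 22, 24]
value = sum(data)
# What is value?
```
Trace:
  data=[25, 21, 17, 5, 22, 24]
  data=[25, 21, 17, 5, 22, 24], value=114

Final answer: 114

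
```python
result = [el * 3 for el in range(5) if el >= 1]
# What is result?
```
Trace:
  el=0
  el=1
  el=2
  el=3
  el=4
  result=[3, 6, 9, 12]

Final answer: [3, 6, 9, 12]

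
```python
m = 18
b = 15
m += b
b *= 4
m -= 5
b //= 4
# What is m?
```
Trace:
  m=18
  m=18, b=15
  m=33, b=15
  m=33, b=60
  m=28, b=60
  m=28, b=15

Final answer: 28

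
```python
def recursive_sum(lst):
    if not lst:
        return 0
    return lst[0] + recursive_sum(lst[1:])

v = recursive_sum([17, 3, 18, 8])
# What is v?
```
Call trace:
recursive_sum(lst=[17, 3, 18, 8])
  recursive_sum(lst=[3, 18, 8])
    recursive_sum(lst=[18, 8])
      recursive_sum(lst=[8])
        recursive_sum(lst=[])
        -> return 0
      -> return 8
    -> return 26
  -> return 29
-> return 46

Final answer: 46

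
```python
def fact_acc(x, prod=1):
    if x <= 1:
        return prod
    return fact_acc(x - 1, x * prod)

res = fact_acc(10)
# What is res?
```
Call trace:
fact_acc(x=10, prod=1)
  fact_acc(x=9, prod=10)
    fact_acc(x=8, prod=90)
      fact_acc(x=7, prod=720)
        fact_acc(x=6, prod=5040)
          fact_acc(x=5, prod=30240)
            fact_acc(x=4, prod=151200)
              fact_acc(x=3, prod=604800)
                fact_acc(x=2, prod=1814400)
                  fact_acc(x=1, prod=3628800)
                  -> return 3628800
                -> return 3628800
              -> return 3628800
            -> return 3628800
          -> return 3628800
        -> return 3628800
      -> return 3628800
    -> return 3628800
  -> return 3628800
-> return 3628800

Final answer: 3628800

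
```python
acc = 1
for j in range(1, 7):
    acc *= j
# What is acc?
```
Trace:
  acc=1
  acc=1, j=1
  acc=2, j=2
  acc=6, j=3
  acc=24, j=4
  acc=120, j=5
  acc=720, j=6

Final answer: 720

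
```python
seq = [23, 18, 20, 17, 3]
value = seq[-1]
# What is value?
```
Trace:
  seq=[23, 18, 20, 17, 3]
  seq=[23, 18, 20, 17, 3], value=3

Final answer: 3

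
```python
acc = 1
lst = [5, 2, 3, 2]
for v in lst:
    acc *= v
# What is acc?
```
Trace:
  acc=1
  acc=5, v=5
  acc=10, v=2
  acc=30, v=3
  acc=60, v=2

Final answer: 60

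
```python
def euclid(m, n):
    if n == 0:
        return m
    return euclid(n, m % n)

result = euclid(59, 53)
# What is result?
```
Call trace:
euclid(m=59, n=53)
  euclid(m=53, n=6)
    euclid(m=6, n=5)
      euclid(m=5, n=1)
        euclid(m=1, n=0)
        -> return 1
      -> return 1
    -> return 1
  -> return 1
-> return 1

Final answer: 1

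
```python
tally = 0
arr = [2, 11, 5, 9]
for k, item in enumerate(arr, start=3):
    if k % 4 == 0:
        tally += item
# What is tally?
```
Trace:
  tally=0
  tally=0, k=3, item=2
  tally=11, k=4, item=11
  tally=11, k=5, item=5
  tally=11, k=6, item=9

Final answer: 11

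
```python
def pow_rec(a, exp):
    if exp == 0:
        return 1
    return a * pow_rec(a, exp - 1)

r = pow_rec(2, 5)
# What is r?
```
Call trace:
pow_rec(a=2, exp=5)
  pow_rec(a=2, exp=4)
    pow_rec(a=2, exp=3)
      pow_rec(a=2, exp=2)
        pow_rec(a=2, exp=1)
          pow_rec(a=2, exp=0)
          -> return 1
        -> return 2
      -> return 4
    -> return 8
  -> return 16
-> return 32

Final answer: 32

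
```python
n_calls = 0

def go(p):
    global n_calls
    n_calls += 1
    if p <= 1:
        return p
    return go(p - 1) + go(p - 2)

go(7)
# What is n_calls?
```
Call trace (a repeated sub-call is expanded the first time; later identical calls just restate its return value):
go(p=7)
  go(p=6)
    go(p=5)
      go(p=4)
        go(p=3)
          go(p=2)
            go(p=1)
            -> return 1
            go(p=0)
            -> return 0
          -> return 1
          go(p=1)
          -> return 1
        -> return 2
        go(p=2) -> return 1  (same call as traced above)
      -> return 3
      go(p=3) -> return 2  (same call as traced above)
    -> return 5
    go(p=4) -> return 3  (same call as traced above)
  -> return 8
  go(p=5) -> return 5  (same call as traced above)
-> return 13

n_calls is incremented once per call, so count the calls in each subtree. Let C(p) = number of calls made by go(p).
C(0) = C(1) = 1 (base case, no recursion); C(p) = 1 + C(p - 1) + C(p - 2) otherwise.
C(2) = 1 + C(1) + C(0) = 1 + 1 + 1 = 3
C(3) = 1 + C(2) + C(1) = 1 + 3 + 1 = 5
C(4) = 1 + C(3) + C(2) = 1 + 5 + 3 = 9
C(5) = 1 + C(4) + C(3) = 1 + 9 + 5 = 15
C(6) = 1 + C(5) + C(4) = 1 + 15 + 9 = 25
C(7) = 1 + C(6) + C(5) = 1 + 25 + 15 = 41
n_calls = C(7) = 41

Final answer: 41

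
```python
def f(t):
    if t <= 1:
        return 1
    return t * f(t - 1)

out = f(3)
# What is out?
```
Call trace:
f(t=3)
  f(t=2)
    f(t=1)
    -> return 1
  -> return 2
-> return 6

Final answer: 6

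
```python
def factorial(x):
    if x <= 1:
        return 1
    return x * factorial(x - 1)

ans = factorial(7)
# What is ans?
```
Call trace:
factorial(x=7)
  factorial(x=6)
    factorial(x=5)
      factorial(x=4)
        factorial(x=3)
          factorial(x=2)
            factorial(x=1)
            -> return 1
          -> return 2
        -> return 6
      -> return 24
    -> return 120
  -> return 720
-> return 5040

Final answer: 5040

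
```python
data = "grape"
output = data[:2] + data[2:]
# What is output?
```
Trace:
  data='grape'
  data='grape', output='grape'

Final answer: 'grape'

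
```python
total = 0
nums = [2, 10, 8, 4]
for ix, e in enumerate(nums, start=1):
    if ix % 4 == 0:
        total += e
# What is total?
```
Trace:
  total=0
  total=0, ix=1, e=2
  total=0, ix=2, e=10
  total=0, ix=3, e=8
  total=4, ix=4, e=4

Final answer: 4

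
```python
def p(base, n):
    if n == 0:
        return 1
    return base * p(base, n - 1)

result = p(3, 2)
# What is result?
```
Call trace:
p(base=3, n=2)
  p(base=3, n=1)
    p(base=3, n=0)
    -> return 1
  -> return 3
-> return 9

Final answer: 9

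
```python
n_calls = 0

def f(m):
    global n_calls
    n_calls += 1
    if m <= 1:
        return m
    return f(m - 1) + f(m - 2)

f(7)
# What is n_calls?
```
Call trace (a repeated sub-call is expanded the first time; later identical calls just restate its return value):
f(m=7)
  f(m=6)
    f(m=5)
      f(m=4)
        f(m=3)
          f(m=2)
            f(m=1)
            -> return 1
            f(m=0)
            -> return 0
          -> return 1
          f(m=1)
          -> return 1
        -> return 2
        f(m=2) -> return 1  (same call as traced above)
      -> return 3
      f(m=3) -> return 2  (same call as traced above)
    -> return 5
    f(m=4) -> return 3  (same call as traced above)
  -> return 8
  f(m=5) -> return 5  (same call as traced above)
-> return 13

n_calls is incremented once per call, so count the calls in each subtree. Let C(m) = number of calls made by f(m).
C(0) = C(1) = 1 (base case, no recursion); C(m) = 1 + C(m - 1) + C(m - 2) otherwise.
C(2) = 1 + C(1) + C(0) = 1 + 1 + 1 = 3
C(3) = 1 + C(2) + C(1) = 1 + 3 + 1 = 5
C(4) = 1 + C(3) + C(2) = 1 + 5 + 3 = 9
C(5) = 1 + C(4) + C(3) = 1 + 9 + 5 = 15
C(6) = 1 + C(5) + C(4) = 1 + 15 + 9 = 25
C(7) = 1 + C(6) + C(5) = 1 + 25 + 15 = 41
n_calls = C(7) = 41

Final answer: 41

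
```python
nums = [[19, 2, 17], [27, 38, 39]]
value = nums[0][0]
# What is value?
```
Trace:
  nums=[[19, 2, 17], [27, 38, 39]]
  nums=[[19, 2, 17], [27, 38, 39]], value=19

Final answer: 19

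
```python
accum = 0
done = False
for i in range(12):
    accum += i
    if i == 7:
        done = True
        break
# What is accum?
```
Trace:
  accum=0
  accum=0, done=False
  accum=0, done=False, i=0
  accum=1, done=False, i=1
  accum=3, done=False, i=2
  accum=6, done=False, i=3
  accum=10, done=False, i=4
  accum=15, done=False, i=5
  accum=21, done=False, i=6
  accum=28, done=True, i=7

Final answer: 28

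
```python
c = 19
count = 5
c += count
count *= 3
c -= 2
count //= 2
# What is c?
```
Trace:
  c=19
  c=19, count=5
  c=24, count=5
  c=24, count=15
  c=22, count=15
  c=22, count=7

Final answer: 22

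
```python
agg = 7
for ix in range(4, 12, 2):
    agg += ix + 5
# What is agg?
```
Trace:
  agg=7
  agg=16, ix=4
  agg=27, ix=6
  agg=40, ix=8
  agg=55, ix=10

Final answer: 55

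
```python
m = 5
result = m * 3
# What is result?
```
Trace:
  m=5
  m=5, result=15

Final answer: 15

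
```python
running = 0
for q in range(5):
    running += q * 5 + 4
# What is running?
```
Trace:
  running=0
  running=4, q=0
  running=13, q=1
  running=27, q=2
  running=46, q=3
  running=70, q=4

Final answer: 70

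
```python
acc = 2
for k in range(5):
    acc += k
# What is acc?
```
Trace:
  acc=2
  acc=2, k=0
  acc=3, k=1
  acc=5, k=2
  acc=8, k=3
  acc=12, k=4

Final answer: 12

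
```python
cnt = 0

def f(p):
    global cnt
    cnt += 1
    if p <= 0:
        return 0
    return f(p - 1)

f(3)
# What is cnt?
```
Call trace:
f(p=3)
  f(p=2)
    f(p=1)
      f(p=0)
      -> return 0
    -> return 0
  -> return 0
-> return 0

cnt is incremented once per call. f is entered once for each p = 3, 2, 1, 0 (the p <= 0 call returns without recursing), i.e. 3 + 1 calls.
cnt = 4

Final answer: 4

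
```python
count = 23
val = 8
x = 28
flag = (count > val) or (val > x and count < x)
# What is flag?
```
Trace:
  count=23
  count=23, val=8
  count=23, val=8, x=28
  count=23, val=8, x=28, flag=True

Final answer: True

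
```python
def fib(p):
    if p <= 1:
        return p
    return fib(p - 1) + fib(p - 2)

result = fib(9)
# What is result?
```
Call trace (a repeated sub-call is expanded the first time; later identical calls just restate its return value):
fib(p=9)
  fib(p=8)
    fib(p=7)
      fib(p=6)
        fib(p=5)
          fib(p=4)
            fib(p=3)
              fib(p=2)
                fib(p=1)
                -> return 1
                fib(p=0)
                -> return 0
              -> return 1
              fib(p=1)
              -> return 1
            -> return 2
            fib(p=2) -> return 1  (same call as traced above)
          -> return 3
          fib(p=3) -> return 2  (same call as traced above)
        -> return 5
        fib(p=4) -> return 3  (same call as traced above)
      -> return 8
      fib(p=5) -> return 5  (same call as traced above)
    -> return 13
    fib(p=6) -> return 8  (same call as traced above)
  -> return 21
  fib(p=7) -> return 13  (same call as traced above)
-> return 34

Final answer: 34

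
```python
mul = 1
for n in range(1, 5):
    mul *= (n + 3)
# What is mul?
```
Trace:
  mul=1
  mul=4, n=1
  mul=20, n=2
  mul=120, n=3
  mul=840, n=4

Final answer: 840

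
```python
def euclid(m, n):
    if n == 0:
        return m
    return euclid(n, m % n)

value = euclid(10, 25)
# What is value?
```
Call trace:
euclid(m=10, n=25)
  euclid(m=25, n=10)
    euclid(m=10, n=5)
      euclid(m=5, n=0)
      -> return 5
    -> return 5
  -> return 5
-> return 5

Final answer: 5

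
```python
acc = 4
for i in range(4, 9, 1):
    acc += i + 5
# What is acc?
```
Trace:
  acc=4
  acc=13, i=4
  acc=23, i=5
  acc=34, i=6
  acc=46, i=7
  acc=59, i=8

Final answer: 59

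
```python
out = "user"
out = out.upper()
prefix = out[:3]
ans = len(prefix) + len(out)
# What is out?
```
Trace:
  out='user'
  out='USER'
  out='USER', prefix='USE'
  out='USER', prefix='USE', ans=7

Final answer: 'USER'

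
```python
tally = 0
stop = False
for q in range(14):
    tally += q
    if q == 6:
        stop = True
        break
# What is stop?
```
Trace:
  tally=0
  tally=0, stop=False
  tally=0, stop=False, q=0
  tally=1, stop=False, q=1
  tally=3, stop=False, q=2
  tally=6, stop=False, q=3
  tally=10, stop=False, q=4
  tally=15, stop=False, q=5
  tally=21, stop=True, q=6

Final answer: True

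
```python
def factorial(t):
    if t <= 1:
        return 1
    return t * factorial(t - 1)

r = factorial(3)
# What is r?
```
Call trace:
factorial(t=3)
  factorial(t=2)
    factorial(t=1)
    -> return 1
  -> return 2
-> return 6

Final answer: 6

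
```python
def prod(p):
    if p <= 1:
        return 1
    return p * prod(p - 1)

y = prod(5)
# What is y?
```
Call trace:
prod(p=5)
  prod(p=4)
    prod(p=3)
      prod(p=2)
        prod(p=1)
        -> return 1
      -> return 2
    -> return 6
  -> return 24
-> return 120

Final answer: 120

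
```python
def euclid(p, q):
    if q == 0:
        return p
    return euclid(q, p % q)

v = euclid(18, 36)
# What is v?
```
Call trace:
euclid(p=18, q=36)
  euclid(p=36, q=18)
    euclid(p=18, q=0)
    -> return 18
  -> return 18
-> return 18

Final answer: 18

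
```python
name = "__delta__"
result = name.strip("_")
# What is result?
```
Trace:
  name='__delta__'
  name='__delta__', result='delta'

Final answer: 'delta'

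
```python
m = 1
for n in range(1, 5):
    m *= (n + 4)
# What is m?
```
Trace:
  m=1
  m=5, n=1
  m=30, n=2
  m=210, n=3
  m=1680, n=4

Final answer: 1680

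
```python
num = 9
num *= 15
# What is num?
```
Trace:
  num=9
  num=135

Final answer: 135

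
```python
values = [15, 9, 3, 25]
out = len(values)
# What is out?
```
Trace:
  values=[15, 9, 3, 25]
  values=[15, 9, 3, 25], out=4

Final answer: 4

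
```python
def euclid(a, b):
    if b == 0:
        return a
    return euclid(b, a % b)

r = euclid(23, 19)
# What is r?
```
Call trace:
euclid(a=23, b=19)
  euclid(a=19, b=4)
    euclid(a=4, b=3)
      euclid(a=3, b=1)
        euclid(a=1, b=0)
        -> return 1
      -> return 1
    -> return 1
  -> return 1
-> return 1

Final answer: 1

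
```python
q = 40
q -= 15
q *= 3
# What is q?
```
Trace:
  q=40
  q=25
  q=75

Final answer: 75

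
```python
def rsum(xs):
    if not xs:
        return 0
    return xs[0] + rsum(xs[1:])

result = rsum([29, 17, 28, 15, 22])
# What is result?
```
Call trace:
rsum(xs=[29, 17, 28, 15, 22])
  rsum(xs=[17, 28, 15, 22])
    rsum(xs=[28, 15, 22])
      rsum(xs=[15, 22])
        rsum(xs=[22])
          rsum(xs=[])
          -> return 0
        -> return 22
      -> return 37
    -> return 65
  -> return 82
-> return 111

Final answer: 111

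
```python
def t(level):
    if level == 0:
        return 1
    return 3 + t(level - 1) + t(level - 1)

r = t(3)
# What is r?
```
Call trace (a repeated sub-call is expanded the first time; later identical calls just restate its return value):
t(level=3)
  t(level=2)
    t(level=1)
      t(level=0)
      -> return 1
      t(level=0)
      -> return 1
    -> return 5
    t(level=1) -> return 5  (same call as traced above)
  -> return 13
  t(level=2) -> return 13  (same call as traced above)
-> return 29

Final answer: 29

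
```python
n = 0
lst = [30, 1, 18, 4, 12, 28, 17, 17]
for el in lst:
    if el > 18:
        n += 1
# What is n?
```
Trace:
  n=0
  n=1, el=30
  n=1, el=1
  n=1, el=18
  n=1, el=4
  n=1, el=12
  n=2, el=28
  n=2, el=17
  n=2, el=17

Final answer: 2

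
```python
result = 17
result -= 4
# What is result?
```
Trace:
  result=17
  result=13

Final answer: 13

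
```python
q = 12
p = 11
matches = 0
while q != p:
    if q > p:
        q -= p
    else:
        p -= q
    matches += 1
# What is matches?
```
Trace:
  q=12
  q=12, p=11
  q=12, p=11, matches=0
  q=1, p=11, matches=1
  q=1, p=10, matches=2
  q=1, p=9, matches=3
  q=1, p=8, matches=4
  q=1, p=7, matches=5
  q=1, p=6, matches=6
  q=1, p=5, matches=7
  q=1, p=4, matches=8
  q=1, p=3, matches=9
  q=1, p=2, matches=10
  q=1, p=1, matches=11

Final answer: 11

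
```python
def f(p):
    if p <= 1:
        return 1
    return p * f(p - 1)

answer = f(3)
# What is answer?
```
Call trace:
f(p=3)
  f(p=2)
    f(p=1)
    -> return 1
  -> return 2
-> return 6

Final answer: 6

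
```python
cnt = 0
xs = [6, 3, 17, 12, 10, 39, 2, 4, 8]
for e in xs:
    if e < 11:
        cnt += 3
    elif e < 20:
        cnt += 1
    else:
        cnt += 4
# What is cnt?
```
Trace:
  cnt=0
  cnt=3, e=6
  cnt=6, e=3
  cnt=7, e=17
  cnt=8, e=12
  cnt=11, e=10
  cnt=15, e=39
  cnt=18, e=2
  cnt=21, e=4
  cnt=24, e=8

Final answer: 24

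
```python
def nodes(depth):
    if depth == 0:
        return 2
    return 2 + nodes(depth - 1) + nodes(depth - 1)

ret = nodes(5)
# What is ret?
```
Call trace (a repeated sub-call is expanded the first time; later identical calls just restate its return value):
nodes(depth=5)
  nodes(depth=4)
    nodes(depth=3)
      nodes(depth=2)
        nodes(depth=1)
          nodes(depth=0)
          -> return 2
          nodes(depth=0)
          -> return 2
        -> return 6
        nodes(depth=1) -> return 6  (same call as traced above)
      -> return 14
      nodes(depth=2) -> return 14  (same call as traced above)
    -> return 30
    nodes(depth=3) -> return 30  (same call as traced above)
  -> return 62
  nodes(depth=4) -> return 62  (same call as traced above)
-> return 126

Final answer: 126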